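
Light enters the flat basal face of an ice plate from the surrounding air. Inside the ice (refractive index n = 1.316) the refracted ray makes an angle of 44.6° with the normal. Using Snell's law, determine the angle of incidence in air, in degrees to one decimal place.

Snell: sin θ_i = n · sin θ_r = 1.316 × sin 44.6° = 1.316 × 0.7022 = 0.9240.
θ_i = arcsin(0.9240) = 67.52°.

67.5°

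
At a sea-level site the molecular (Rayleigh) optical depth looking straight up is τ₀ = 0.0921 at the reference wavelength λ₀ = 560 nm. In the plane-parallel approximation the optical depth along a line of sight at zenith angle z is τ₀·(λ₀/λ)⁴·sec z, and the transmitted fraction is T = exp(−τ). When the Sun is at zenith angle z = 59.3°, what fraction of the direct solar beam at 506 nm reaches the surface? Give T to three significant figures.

sec 59.3° = 1.9587.
τ = 0.0921 × (560/506)⁴ × 1.9587 = 0.0921 × 1.5002 × 1.9587 = 0.2706.
T = exp(−0.2706) = 0.7629.

0.763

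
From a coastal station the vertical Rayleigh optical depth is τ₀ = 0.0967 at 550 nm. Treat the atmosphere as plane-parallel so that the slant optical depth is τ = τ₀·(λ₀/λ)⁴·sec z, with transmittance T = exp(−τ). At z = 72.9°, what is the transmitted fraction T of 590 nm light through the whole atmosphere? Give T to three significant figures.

sec 72.9° = 3.4009.
τ = 0.0967 × (550/590)⁴ × 3.4009 = 0.0967 × 0.7552 × 3.4009 = 0.2483.
T = exp(−0.2483) = 0.7801.

0.780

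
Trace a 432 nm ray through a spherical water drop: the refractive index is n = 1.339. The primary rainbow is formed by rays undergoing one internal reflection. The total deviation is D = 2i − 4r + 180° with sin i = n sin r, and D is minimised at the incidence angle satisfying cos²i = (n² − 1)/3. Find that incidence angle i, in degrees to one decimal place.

59.1°

cos²i = (1.339² − 1)/3 = (1.79292 − 1)/3 = 0.26431.
cos i = 0.51411, so i = 59.062°.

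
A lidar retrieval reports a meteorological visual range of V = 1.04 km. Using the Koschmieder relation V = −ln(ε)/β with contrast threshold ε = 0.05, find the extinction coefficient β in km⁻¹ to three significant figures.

2.88 km⁻¹

β = −ln(0.05) / V = 2.996 / 1.04 = 2.8805 km⁻¹.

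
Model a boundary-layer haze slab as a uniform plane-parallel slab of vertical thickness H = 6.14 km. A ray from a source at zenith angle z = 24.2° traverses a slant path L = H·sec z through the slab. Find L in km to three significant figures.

sec z = 1/cos 24.2° = 1.0963.
L = 6.14 × 1.0963 = 6.732 km.

6.73 km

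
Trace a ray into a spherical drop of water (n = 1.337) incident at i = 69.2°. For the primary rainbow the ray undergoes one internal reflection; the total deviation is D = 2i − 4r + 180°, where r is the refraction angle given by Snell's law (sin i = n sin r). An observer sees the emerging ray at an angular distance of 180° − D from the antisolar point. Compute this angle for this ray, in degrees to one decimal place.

sin r = sin 69.2° / 1.337 = 0.9348/1.337 = 0.6992; r = 44.36°.
D = 2·69.2° − 4·44.36° + 180° = 138.40° − 177.45° + 180° = 140.95°.
Angle from antisolar point = 180° − D = 39.05°.

39.1°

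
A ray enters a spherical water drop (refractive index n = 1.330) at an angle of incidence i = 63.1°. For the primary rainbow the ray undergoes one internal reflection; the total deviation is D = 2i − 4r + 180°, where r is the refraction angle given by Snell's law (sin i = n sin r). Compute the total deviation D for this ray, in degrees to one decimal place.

sin r = sin 63.1° / 1.330 = 0.8918/1.330 = 0.6705; r = 42.11°.
D = 2·63.1° − 4·42.11° + 180° = 126.20° − 168.43° + 180° = 137.77°.

137.8°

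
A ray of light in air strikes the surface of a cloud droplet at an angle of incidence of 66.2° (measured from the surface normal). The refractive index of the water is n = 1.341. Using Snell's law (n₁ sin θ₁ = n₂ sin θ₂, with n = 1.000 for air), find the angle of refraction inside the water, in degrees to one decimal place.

Snell: sin θ_r = sin θ_i / n = sin 66.2° / 1.341 = 0.9150 / 1.341 = 0.6823.
θ_r = arcsin(0.6823) = 43.02°.

43.0°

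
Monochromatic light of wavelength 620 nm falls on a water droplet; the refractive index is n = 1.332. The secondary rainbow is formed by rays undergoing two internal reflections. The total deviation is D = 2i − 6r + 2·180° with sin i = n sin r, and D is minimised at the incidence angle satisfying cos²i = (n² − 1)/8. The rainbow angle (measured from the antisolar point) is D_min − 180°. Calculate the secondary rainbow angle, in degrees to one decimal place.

50.6°

cos²i = (1.77422 − 1)/8 = 0.09678; i = arccos(0.31109) = 71.875°.
sin r = sin 71.875°/1.332 = 0.71350; r = 45.520°.
D_min = 2·71.875° − 6·45.520° + 360° = 230.628°.
Rainbow angle = D_min − 180° = 50.628°.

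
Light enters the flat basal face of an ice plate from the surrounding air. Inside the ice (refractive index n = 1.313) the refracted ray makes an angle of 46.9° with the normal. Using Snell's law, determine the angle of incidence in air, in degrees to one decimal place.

73.5°

Snell: sin θ_i = n · sin θ_r = 1.313 × sin 46.9° = 1.313 × 0.7302 = 0.9587.
θ_i = arcsin(0.9587) = 73.48°.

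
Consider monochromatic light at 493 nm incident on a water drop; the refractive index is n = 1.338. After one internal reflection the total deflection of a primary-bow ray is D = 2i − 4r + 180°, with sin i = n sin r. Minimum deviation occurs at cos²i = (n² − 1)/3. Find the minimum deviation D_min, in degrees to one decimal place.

138.6°

cos²i = (1.79024 − 1)/3 = 0.26341; i = arccos(0.51324) = 59.120°.
sin r = sin 59.120°/1.338 = 0.64144; r = 39.899°.
D_min = 2·59.120° − 4·39.899° + 180° = 138.643°.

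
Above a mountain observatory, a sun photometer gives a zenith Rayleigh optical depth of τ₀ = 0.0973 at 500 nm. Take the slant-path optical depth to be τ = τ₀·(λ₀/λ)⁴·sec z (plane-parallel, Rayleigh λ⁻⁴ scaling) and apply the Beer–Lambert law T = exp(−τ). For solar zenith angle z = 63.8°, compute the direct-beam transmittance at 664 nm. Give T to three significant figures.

0.932

sec 63.8° = 2.2650.
τ = 0.0973 × (500/664)⁴ × 2.2650 = 0.0973 × 0.3215 × 2.2650 = 0.0709.
T = exp(−0.0709) = 0.9316.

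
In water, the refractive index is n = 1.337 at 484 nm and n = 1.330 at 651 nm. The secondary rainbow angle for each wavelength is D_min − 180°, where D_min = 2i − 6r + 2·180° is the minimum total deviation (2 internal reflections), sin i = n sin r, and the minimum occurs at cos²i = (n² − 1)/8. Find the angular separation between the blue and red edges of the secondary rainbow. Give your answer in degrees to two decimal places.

1.83°

At 484 nm (n = 1.337): cos²i = 0.09845 → i = 71.714°, r = 45.249°, D_min = 231.934°, rainbow angle = 51.934°.
At 651 nm (n = 1.330): cos²i = 0.09611 → i = 71.940°, r = 45.630°, D_min = 230.101°, rainbow angle = 50.101°.
Angular width = |51.934° − 50.101°| = 1.832°.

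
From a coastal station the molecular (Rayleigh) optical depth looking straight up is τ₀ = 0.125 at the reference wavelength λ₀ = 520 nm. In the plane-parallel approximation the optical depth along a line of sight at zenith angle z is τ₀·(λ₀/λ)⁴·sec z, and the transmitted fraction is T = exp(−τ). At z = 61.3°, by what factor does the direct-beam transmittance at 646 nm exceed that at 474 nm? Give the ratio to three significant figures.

1.31

Airmass: sec 61.3° = 2.0824.
τ(646 nm) = 0.125 × (520/646)⁴ × 2.0824 = 0.125 × 0.4198 × 2.0824 = 0.1093.
τ(474 nm) = 0.125 × (520/474)⁴ × 2.0824 = 0.125 × 1.4484 × 2.0824 = 0.3770.
T(646)/T(474) = exp(τ_B − τ_A) = exp(0.2677) = 1.3070.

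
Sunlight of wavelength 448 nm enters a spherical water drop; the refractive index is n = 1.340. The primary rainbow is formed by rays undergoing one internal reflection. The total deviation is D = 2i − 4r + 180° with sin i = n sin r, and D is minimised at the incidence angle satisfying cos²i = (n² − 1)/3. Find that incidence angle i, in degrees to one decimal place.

cos²i = (1.340² − 1)/3 = (1.79560 − 1)/3 = 0.26520.
cos i = 0.51498, so i = 59.004°.

59.0°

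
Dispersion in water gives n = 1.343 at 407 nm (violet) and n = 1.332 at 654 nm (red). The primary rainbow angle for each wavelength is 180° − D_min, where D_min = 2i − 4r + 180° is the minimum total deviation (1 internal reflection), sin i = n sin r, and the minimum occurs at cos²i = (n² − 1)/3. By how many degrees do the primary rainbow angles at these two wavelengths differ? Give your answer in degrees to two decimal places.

1.58°

At 407 nm (n = 1.343): cos²i = 0.26788 → i = 58.830°, r = 39.577°, D_min = 139.354°, rainbow angle = 40.646°.
At 654 nm (n = 1.332): cos²i = 0.25807 → i = 59.469°, r = 40.290°, D_min = 137.776°, rainbow angle = 42.224°.
Angular width = |40.646° − 42.224°| = 1.578°.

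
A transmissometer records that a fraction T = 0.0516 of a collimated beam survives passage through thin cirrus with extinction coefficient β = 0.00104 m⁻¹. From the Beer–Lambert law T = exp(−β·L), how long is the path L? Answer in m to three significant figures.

2850 m

Beer–Lambert: T = exp(−βL) ⇒ L = −ln(T)/β = −ln(0.0516)/0.00104 = 2.9642/0.00104 = 2850 m.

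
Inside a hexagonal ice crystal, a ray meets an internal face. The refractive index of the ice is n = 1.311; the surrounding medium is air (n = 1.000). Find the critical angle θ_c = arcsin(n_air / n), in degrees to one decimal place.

49.7°

sin θ_c = n_air / n = 1.000 / 1.311 = 0.7628.
θ_c = arcsin(0.7628) = 49.71°.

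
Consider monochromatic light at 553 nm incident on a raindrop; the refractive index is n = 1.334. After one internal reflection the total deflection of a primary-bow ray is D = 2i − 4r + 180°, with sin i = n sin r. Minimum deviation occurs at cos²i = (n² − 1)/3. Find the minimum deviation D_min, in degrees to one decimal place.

138.1°

cos²i = (1.77956 − 1)/3 = 0.25985; i = arccos(0.50976) = 59.352°.
sin r = sin 59.352°/1.334 = 0.64492; r = 40.159°.
D_min = 2·59.352° − 4·40.159° + 180° = 138.067°.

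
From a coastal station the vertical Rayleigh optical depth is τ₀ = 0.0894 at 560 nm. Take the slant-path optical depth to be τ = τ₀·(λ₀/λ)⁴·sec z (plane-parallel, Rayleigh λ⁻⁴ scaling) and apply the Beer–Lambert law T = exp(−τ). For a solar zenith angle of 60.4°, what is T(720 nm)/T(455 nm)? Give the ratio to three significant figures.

1.42

Airmass: sec 60.4° = 2.0245.
τ(720 nm) = 0.0894 × (560/720)⁴ × 2.0245 = 0.0894 × 0.3660 × 2.0245 = 0.0662.
τ(455 nm) = 0.0894 × (560/455)⁴ × 2.0245 = 0.0894 × 2.2946 × 2.0245 = 0.4153.
T(720)/T(455) = exp(τ_B − τ_A) = exp(0.3491) = 1.4178.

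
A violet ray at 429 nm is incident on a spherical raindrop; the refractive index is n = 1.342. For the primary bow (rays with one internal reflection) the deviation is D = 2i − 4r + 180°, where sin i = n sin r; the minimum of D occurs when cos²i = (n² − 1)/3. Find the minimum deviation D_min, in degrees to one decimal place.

cos²i = (1.80096 − 1)/3 = 0.26699; i = arccos(0.51671) = 58.888°.
sin r = sin 58.888°/1.342 = 0.63797; r = 39.641°.
D_min = 2·58.888° − 4·39.641° + 180° = 139.213°.

139.2°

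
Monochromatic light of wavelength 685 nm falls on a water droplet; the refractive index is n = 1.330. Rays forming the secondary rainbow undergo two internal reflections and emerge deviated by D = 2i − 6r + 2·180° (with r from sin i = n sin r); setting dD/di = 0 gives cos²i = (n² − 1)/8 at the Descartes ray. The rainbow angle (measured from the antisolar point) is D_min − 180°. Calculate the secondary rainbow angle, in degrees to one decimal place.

50.1°

cos²i = (1.76890 − 1)/8 = 0.09611; i = arccos(0.31002) = 71.940°.
sin r = sin 71.940°/1.330 = 0.71483; r = 45.630°.
D_min = 2·71.940° − 6·45.630° + 360° = 230.101°.
Rainbow angle = D_min − 180° = 50.101°.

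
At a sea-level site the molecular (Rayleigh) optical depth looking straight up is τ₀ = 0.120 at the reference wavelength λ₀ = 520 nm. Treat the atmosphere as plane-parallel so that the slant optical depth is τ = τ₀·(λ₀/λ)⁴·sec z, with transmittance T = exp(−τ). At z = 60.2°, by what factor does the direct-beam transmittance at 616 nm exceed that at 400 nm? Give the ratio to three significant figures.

Airmass: sec 60.2° = 2.0122.
τ(616 nm) = 0.120 × (520/616)⁴ × 2.0122 = 0.120 × 0.5078 × 2.0122 = 0.1226.
τ(400 nm) = 0.120 × (520/400)⁴ × 2.0122 = 0.120 × 2.8561 × 2.0122 = 0.6896.
T(616)/T(400) = exp(τ_B − τ_A) = exp(0.5670) = 1.7630.

1.76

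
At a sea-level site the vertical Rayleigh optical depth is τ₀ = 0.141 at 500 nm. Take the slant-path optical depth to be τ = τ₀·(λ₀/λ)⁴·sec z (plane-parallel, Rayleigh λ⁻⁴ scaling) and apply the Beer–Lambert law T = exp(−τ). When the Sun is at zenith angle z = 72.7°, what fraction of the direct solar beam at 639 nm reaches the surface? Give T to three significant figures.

0.837

sec 72.7° = 3.3628.
τ = 0.141 × (500/639)⁴ × 3.3628 = 0.141 × 0.3749 × 3.3628 = 0.1777.
T = exp(−0.1777) = 0.8372.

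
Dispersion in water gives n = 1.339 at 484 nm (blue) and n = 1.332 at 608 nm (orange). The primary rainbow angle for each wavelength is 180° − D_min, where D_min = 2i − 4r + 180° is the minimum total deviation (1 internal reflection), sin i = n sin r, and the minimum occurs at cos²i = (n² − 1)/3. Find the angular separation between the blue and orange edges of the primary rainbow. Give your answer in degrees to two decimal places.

1.01°

At 484 nm (n = 1.339): cos²i = 0.26431 → i = 59.062°, r = 39.834°, D_min = 138.786°, rainbow angle = 41.214°.
At 608 nm (n = 1.332): cos²i = 0.25807 → i = 59.469°, r = 40.290°, D_min = 137.776°, rainbow angle = 42.224°.
Angular width = |41.214° − 42.224°| = 1.010°.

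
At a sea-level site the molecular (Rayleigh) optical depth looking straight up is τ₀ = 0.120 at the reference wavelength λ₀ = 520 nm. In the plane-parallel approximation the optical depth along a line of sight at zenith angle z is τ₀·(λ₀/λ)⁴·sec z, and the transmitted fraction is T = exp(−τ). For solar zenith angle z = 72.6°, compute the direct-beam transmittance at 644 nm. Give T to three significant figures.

sec 72.6° = 3.3440.
τ = 0.120 × (520/644)⁴ × 3.3440 = 0.120 × 0.4251 × 3.3440 = 0.1706.
T = exp(−0.1706) = 0.8432.

0.843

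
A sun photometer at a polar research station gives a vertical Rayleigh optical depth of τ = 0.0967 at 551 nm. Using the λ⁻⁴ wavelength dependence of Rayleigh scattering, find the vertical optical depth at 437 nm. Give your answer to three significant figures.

0.244

τ(437 nm) = τ(551 nm) × (551/437)⁴ = 0.0967 × (1.2609)⁴ = 0.0967 × 2.5274 = 0.2444.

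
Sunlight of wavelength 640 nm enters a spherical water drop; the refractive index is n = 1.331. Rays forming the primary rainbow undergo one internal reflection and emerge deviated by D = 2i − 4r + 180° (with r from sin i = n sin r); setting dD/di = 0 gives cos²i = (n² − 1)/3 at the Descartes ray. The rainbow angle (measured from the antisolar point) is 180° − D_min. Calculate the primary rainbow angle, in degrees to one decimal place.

cos²i = (1.77156 − 1)/3 = 0.25719; i = arccos(0.50714) = 59.527°.
sin r = sin 59.527°/1.331 = 0.64753; r = 40.356°.
D_min = 2·59.527° − 4·40.356° + 180° = 137.630°.
Rainbow angle = 180° − D_min = 42.370°.

42.4°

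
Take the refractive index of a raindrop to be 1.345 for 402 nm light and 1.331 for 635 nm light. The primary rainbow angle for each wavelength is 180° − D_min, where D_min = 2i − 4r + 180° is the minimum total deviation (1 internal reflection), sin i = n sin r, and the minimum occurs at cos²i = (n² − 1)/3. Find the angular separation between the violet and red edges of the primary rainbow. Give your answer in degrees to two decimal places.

2.01°

At 402 nm (n = 1.345): cos²i = 0.26967 → i = 58.715°, r = 39.448°, D_min = 139.635°, rainbow angle = 40.365°.
At 635 nm (n = 1.331): cos²i = 0.25719 → i = 59.527°, r = 40.356°, D_min = 137.630°, rainbow angle = 42.370°.
Angular width = |40.365° − 42.370°| = 2.005°.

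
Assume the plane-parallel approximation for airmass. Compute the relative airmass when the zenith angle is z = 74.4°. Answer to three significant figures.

X = sec z = 1/cos 74.4° = 1/0.2689 = 3.7186.

3.72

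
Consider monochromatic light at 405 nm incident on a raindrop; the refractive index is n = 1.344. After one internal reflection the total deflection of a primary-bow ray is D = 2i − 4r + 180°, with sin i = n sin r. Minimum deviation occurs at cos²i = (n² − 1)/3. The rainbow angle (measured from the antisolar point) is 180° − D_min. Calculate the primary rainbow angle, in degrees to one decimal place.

40.5°

cos²i = (1.80634 − 1)/3 = 0.26878; i = arccos(0.51844) = 58.772°.
sin r = sin 58.772°/1.344 = 0.63625; r = 39.512°.
D_min = 2·58.772° − 4·39.512° + 180° = 139.495°.
Rainbow angle = 180° − D_min = 40.505°.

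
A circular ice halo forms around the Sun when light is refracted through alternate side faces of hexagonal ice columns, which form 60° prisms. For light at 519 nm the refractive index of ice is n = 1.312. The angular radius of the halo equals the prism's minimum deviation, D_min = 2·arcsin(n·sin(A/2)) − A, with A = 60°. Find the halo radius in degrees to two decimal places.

21.99°

n·sin(A/2) = 1.312 × sin 30° = 1.312 × 0.5000 = 0.6560.
D_min = 2·arcsin(0.6560) − 60° = 2 × 40.996° − 60° = 21.991°.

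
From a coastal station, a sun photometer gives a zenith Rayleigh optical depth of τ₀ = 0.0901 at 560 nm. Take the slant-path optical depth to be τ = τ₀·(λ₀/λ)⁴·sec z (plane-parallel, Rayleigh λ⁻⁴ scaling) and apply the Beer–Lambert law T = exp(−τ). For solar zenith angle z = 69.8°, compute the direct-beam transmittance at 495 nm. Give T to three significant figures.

0.652

sec 69.8° = 2.8960.
τ = 0.0901 × (560/495)⁴ × 2.8960 = 0.0901 × 1.6381 × 2.8960 = 0.4274.
T = exp(−0.4274) = 0.6522.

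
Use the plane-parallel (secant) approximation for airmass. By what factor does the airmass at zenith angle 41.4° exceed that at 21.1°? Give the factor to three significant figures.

1.24

X(41.4°)/X(21.1°) = sec 41.4° / sec 21.1° = cos 21.1° / cos 41.4° = 0.9330/0.7501 = 1.2438.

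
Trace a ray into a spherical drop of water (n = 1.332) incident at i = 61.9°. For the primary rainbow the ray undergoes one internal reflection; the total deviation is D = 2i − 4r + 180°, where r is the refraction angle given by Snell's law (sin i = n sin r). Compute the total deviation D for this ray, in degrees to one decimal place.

sin r = sin 61.9° / 1.332 = 0.8821/1.332 = 0.6623; r = 41.47°.
D = 2·61.9° − 4·41.47° + 180° = 123.80° − 165.89° + 180° = 137.91°.

137.9°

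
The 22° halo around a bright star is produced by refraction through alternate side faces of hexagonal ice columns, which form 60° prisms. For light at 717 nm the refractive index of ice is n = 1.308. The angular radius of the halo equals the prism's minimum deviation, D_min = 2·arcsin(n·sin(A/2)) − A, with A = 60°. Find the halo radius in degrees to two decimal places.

n·sin(A/2) = 1.308 × sin 30° = 1.308 × 0.5000 = 0.6540.
D_min = 2·arcsin(0.6540) − 60° = 2 × 40.844° − 60° = 21.688°.

21.69°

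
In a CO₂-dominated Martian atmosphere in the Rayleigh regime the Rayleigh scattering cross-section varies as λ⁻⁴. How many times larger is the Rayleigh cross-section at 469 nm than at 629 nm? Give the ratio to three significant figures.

Rayleigh scattering ∝ λ⁻⁴, so the ratio of coefficients is the inverse fourth power of the wavelength ratio.
σ(469)/σ(629) = (629/469)⁴ = (1.3412)⁴ = 3.235.

3.24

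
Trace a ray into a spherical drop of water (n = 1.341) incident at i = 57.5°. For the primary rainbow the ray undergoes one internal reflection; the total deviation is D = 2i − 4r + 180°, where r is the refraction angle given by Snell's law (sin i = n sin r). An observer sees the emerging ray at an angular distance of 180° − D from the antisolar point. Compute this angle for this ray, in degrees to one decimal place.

40.9°

sin r = sin 57.5° / 1.341 = 0.8434/1.341 = 0.6289; r = 38.97°.
D = 2·57.5° − 4·38.97° + 180° = 115.00° − 155.88° + 180° = 139.12°.
Angle from antisolar point = 180° − D = 40.88°.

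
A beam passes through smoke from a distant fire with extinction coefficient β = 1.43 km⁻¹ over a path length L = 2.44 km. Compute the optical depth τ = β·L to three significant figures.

3.49

τ = β·L = 1.43 × 2.44 = 3.4892.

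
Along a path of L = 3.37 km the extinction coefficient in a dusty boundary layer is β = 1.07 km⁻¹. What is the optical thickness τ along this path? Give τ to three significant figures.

3.61

τ = β·L = 1.07 × 3.37 = 3.6059.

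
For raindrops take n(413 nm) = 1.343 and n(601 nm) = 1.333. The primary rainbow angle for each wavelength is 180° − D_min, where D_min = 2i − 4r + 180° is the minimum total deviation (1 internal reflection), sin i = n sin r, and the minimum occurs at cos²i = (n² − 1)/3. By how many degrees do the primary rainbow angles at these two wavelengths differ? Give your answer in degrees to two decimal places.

1.43°

At 413 nm (n = 1.343): cos²i = 0.26788 → i = 58.830°, r = 39.577°, D_min = 139.354°, rainbow angle = 40.646°.
At 601 nm (n = 1.333): cos²i = 0.25896 → i = 59.410°, r = 40.225°, D_min = 137.922°, rainbow angle = 42.078°.
Angular width = |40.646° − 42.078°| = 1.432°.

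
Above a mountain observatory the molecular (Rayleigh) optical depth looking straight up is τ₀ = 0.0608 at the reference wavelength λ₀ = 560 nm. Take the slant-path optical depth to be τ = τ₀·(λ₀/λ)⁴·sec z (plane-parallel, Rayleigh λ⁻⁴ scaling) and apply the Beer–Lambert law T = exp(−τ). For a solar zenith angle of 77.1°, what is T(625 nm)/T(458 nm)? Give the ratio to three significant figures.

1.54

Airmass: sec 77.1° = 4.4793.
τ(625 nm) = 0.0608 × (560/625)⁴ × 4.4793 = 0.0608 × 0.6445 × 4.4793 = 0.1755.
τ(458 nm) = 0.0608 × (560/458)⁴ × 4.4793 = 0.0608 × 2.2351 × 4.4793 = 0.6087.
T(625)/T(458) = exp(τ_B − τ_A) = exp(0.4332) = 1.5421.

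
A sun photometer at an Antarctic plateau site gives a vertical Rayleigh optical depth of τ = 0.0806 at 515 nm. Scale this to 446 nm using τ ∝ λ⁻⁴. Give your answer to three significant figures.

τ(446 nm) = τ(515 nm) × (515/446)⁴ = 0.0806 × (1.1547)⁴ = 0.0806 × 1.7778 = 0.1433.

0.143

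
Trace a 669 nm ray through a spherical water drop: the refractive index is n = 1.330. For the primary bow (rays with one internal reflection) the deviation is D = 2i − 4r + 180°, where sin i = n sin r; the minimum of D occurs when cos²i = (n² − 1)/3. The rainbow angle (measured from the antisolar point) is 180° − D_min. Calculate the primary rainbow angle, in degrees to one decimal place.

cos²i = (1.76890 − 1)/3 = 0.25630; i = arccos(0.50626) = 59.585°.
sin r = sin 59.585°/1.330 = 0.64841; r = 40.422°.
D_min = 2·59.585° − 4·40.422° + 180° = 137.484°.
Rainbow angle = 180° − D_min = 42.516°.

42.5°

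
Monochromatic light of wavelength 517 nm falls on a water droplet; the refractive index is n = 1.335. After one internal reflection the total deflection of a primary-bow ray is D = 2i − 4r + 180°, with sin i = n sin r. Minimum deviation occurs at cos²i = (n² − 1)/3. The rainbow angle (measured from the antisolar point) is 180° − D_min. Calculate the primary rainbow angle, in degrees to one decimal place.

41.8°

cos²i = (1.78222 − 1)/3 = 0.26074; i = arccos(0.51063) = 59.294°.
sin r = sin 59.294°/1.335 = 0.64405; r = 40.094°.
D_min = 2·59.294° − 4·40.094° + 180° = 138.212°.
Rainbow angle = 180° − D_min = 41.788°.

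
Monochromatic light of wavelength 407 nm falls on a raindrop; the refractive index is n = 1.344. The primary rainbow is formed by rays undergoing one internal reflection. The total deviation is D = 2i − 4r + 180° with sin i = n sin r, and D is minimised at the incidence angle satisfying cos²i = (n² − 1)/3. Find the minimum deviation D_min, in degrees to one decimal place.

cos²i = (1.80634 − 1)/3 = 0.26878; i = arccos(0.51844) = 58.772°.
sin r = sin 58.772°/1.344 = 0.63625; r = 39.512°.
D_min = 2·58.772° − 4·39.512° + 180° = 139.495°.

139.5°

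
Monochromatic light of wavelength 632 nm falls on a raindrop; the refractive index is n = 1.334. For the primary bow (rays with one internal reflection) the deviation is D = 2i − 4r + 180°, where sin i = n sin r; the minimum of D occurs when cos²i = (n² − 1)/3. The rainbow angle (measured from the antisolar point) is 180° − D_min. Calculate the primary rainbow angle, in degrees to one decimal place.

cos²i = (1.77956 − 1)/3 = 0.25985; i = arccos(0.50976) = 59.352°.
sin r = sin 59.352°/1.334 = 0.64492; r = 40.159°.
D_min = 2·59.352° − 4·40.159° + 180° = 138.067°.
Rainbow angle = 180° − D_min = 41.933°.

41.9°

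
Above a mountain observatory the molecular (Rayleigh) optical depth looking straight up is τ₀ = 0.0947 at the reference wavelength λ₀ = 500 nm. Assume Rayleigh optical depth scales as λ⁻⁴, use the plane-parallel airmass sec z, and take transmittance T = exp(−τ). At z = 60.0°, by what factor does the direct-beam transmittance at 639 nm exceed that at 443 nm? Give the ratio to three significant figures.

Airmass: sec 60.0° = 2.0000.
τ(639 nm) = 0.0947 × (500/639)⁴ × 2.0000 = 0.0947 × 0.3749 × 2.0000 = 0.0710.
τ(443 nm) = 0.0947 × (500/443)⁴ × 2.0000 = 0.0947 × 1.6228 × 2.0000 = 0.3074.
T(639)/T(443) = exp(τ_B − τ_A) = exp(0.2364) = 1.2666.

1.27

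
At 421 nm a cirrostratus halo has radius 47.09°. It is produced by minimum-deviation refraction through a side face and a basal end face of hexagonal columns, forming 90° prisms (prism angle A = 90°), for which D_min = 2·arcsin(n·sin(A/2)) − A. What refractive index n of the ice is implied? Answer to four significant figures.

Rearranging: n = sin((D_min + A)/2) / sin(A/2).
(D_min + A)/2 = (47.09° + 90°)/2 = 68.545°.
n = sin 68.545° / sin 45° = 0.9307 / 0.7071 = 1.3162.

1.316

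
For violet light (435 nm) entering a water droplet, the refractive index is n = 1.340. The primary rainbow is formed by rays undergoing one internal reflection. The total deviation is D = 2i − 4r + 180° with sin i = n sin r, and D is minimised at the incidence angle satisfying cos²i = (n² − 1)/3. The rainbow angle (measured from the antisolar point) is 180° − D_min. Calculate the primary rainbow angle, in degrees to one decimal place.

cos²i = (1.79560 − 1)/3 = 0.26520; i = arccos(0.51498) = 59.004°.
sin r = sin 59.004°/1.340 = 0.63971; r = 39.770°.
D_min = 2·59.004° − 4·39.770° + 180° = 138.929°.
Rainbow angle = 180° − D_min = 41.071°.

41.1°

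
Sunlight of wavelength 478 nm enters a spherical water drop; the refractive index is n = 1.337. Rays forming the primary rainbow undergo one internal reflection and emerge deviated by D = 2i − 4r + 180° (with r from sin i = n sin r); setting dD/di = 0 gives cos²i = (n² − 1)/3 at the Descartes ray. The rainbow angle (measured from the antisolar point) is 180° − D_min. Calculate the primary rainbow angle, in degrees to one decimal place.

41.5°

cos²i = (1.78757 − 1)/3 = 0.26252; i = arccos(0.51237) = 59.178°.
sin r = sin 59.178°/1.337 = 0.64231; r = 39.964°.
D_min = 2·59.178° − 4·39.964° + 180° = 138.500°.
Rainbow angle = 180° − D_min = 41.500°.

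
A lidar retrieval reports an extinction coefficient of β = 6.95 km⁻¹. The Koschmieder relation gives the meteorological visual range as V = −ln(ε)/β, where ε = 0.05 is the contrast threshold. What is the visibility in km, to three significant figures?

0.431 km

V = −ln(0.05) / 6.95 = 2.996 / 6.95 = 0.4310 km.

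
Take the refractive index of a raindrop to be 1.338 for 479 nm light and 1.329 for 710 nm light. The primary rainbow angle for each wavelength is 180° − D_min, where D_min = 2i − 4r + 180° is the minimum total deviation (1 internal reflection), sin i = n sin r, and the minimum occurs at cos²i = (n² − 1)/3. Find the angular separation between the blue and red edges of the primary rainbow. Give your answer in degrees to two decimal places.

At 479 nm (n = 1.338): cos²i = 0.26341 → i = 59.120°, r = 39.899°, D_min = 138.643°, rainbow angle = 41.357°.
At 710 nm (n = 1.329): cos²i = 0.25541 → i = 59.643°, r = 40.487°, D_min = 137.337°, rainbow angle = 42.663°.
Angular width = |41.357° − 42.663°| = 1.307°.

1.31°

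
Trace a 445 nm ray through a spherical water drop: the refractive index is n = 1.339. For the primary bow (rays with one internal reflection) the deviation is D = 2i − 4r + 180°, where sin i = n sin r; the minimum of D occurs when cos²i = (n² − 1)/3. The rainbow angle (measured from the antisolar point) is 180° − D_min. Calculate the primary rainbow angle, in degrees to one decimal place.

cos²i = (1.79292 − 1)/3 = 0.26431; i = arccos(0.51411) = 59.062°.
sin r = sin 59.062°/1.339 = 0.64057; r = 39.834°.
D_min = 2·59.062° − 4·39.834° + 180° = 138.786°.
Rainbow angle = 180° − D_min = 41.214°.

41.2°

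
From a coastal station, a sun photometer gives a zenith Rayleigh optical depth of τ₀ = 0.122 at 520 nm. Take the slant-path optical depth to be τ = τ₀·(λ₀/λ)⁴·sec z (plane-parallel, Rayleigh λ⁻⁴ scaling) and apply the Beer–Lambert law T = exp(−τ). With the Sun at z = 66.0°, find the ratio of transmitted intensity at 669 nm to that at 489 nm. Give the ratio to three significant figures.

1.32

Airmass: sec 66.0° = 2.4586.
τ(669 nm) = 0.122 × (520/669)⁴ × 2.4586 = 0.122 × 0.3650 × 2.4586 = 0.1095.
τ(489 nm) = 0.122 × (520/489)⁴ × 2.4586 = 0.122 × 1.2787 × 2.4586 = 0.3836.
T(669)/T(489) = exp(τ_B − τ_A) = exp(0.2741) = 1.3153.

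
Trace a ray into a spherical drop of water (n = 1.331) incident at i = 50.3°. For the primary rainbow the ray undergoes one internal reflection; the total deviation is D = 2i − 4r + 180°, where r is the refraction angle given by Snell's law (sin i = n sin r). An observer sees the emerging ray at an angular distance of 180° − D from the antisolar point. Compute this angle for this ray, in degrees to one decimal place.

sin r = sin 50.3° / 1.331 = 0.7694/1.331 = 0.5781; r = 35.31°.
D = 2·50.3° − 4·35.31° + 180° = 100.60° − 141.26° + 180° = 139.34°.
Angle from antisolar point = 180° − D = 40.66°.

40.7°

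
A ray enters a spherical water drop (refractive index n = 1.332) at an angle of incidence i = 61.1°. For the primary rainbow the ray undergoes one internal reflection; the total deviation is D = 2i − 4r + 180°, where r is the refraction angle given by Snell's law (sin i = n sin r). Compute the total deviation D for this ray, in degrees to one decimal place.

137.8°

sin r = sin 61.1° / 1.332 = 0.8755/1.332 = 0.6573; r = 41.09°.
D = 2·61.1° − 4·41.09° + 180° = 122.20° − 164.36° + 180° = 137.84°.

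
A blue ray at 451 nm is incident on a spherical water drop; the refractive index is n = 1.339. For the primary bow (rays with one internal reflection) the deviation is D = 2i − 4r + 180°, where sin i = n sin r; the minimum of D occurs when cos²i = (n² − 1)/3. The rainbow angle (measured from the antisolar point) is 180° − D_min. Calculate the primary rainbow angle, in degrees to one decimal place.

cos²i = (1.79292 − 1)/3 = 0.26431; i = arccos(0.51411) = 59.062°.
sin r = sin 59.062°/1.339 = 0.64057; r = 39.834°.
D_min = 2·59.062° − 4·39.834° + 180° = 138.786°.
Rainbow angle = 180° − D_min = 41.214°.

41.2°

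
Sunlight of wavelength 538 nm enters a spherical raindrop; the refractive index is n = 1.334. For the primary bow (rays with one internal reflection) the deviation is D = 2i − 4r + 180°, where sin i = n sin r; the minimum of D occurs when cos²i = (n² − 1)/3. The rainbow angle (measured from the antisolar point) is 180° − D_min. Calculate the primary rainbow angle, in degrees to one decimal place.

cos²i = (1.77956 − 1)/3 = 0.25985; i = arccos(0.50976) = 59.352°.
sin r = sin 59.352°/1.334 = 0.64492; r = 40.159°.
D_min = 2·59.352° − 4·40.159° + 180° = 138.067°.
Rainbow angle = 180° − D_min = 41.933°.

41.9°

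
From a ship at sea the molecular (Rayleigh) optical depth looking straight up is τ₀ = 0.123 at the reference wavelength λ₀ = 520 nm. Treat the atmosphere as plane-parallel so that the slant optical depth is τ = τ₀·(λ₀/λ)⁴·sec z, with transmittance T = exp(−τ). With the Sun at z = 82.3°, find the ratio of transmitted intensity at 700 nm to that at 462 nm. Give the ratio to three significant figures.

3.30

Airmass: sec 82.3° = 7.4635.
τ(700 nm) = 0.123 × (520/700)⁴ × 7.4635 = 0.123 × 0.3045 × 7.4635 = 0.2796.
τ(462 nm) = 0.123 × (520/462)⁴ × 7.4635 = 0.123 × 1.6049 × 7.4635 = 1.4733.
T(700)/T(462) = exp(τ_B − τ_A) = exp(1.1937) = 3.2994.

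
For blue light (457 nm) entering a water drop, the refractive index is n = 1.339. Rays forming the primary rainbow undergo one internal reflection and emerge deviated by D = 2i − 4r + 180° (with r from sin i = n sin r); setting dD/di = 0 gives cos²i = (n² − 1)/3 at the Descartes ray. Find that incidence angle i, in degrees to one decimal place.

59.1°

cos²i = (1.339² − 1)/3 = (1.79292 − 1)/3 = 0.26431.
cos i = 0.51411, so i = 59.062°.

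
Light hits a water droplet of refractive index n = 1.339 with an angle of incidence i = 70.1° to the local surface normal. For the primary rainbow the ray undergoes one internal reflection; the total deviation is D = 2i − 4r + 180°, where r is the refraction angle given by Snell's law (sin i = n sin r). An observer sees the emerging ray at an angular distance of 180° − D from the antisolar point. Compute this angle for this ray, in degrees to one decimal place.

sin r = sin 70.1° / 1.339 = 0.9403/1.339 = 0.7022; r = 44.61°.
D = 2·70.1° − 4·44.61° + 180° = 140.20° − 178.43° + 180° = 141.77°.
Angle from antisolar point = 180° − D = 38.23°.

38.2°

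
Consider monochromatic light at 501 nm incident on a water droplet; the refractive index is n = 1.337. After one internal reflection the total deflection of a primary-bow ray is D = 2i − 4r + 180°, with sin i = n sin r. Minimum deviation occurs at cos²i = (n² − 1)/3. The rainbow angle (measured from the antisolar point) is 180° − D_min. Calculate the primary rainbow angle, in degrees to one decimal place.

cos²i = (1.78757 − 1)/3 = 0.26252; i = arccos(0.51237) = 59.178°.
sin r = sin 59.178°/1.337 = 0.64231; r = 39.964°.
D_min = 2·59.178° − 4·39.964° + 180° = 138.500°.
Rainbow angle = 180° − D_min = 41.500°.

41.5°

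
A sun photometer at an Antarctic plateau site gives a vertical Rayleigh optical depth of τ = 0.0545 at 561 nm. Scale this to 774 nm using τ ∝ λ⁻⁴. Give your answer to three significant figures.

0.0150

τ(774 nm) = τ(561 nm) × (561/774)⁴ = 0.0545 × (0.7248)⁴ = 0.0545 × 0.2760 = 0.0150.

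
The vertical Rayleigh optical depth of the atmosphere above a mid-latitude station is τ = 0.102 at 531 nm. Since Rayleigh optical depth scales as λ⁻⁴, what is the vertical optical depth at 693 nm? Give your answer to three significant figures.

τ(693 nm) = τ(531 nm) × (531/693)⁴ = 0.102 × (0.7662)⁴ = 0.102 × 0.3447 = 0.0352.

0.0352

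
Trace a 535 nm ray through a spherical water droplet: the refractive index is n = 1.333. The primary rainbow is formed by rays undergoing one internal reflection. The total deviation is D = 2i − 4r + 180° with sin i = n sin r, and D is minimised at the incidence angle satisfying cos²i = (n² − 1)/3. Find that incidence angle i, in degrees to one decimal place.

cos²i = (1.333² − 1)/3 = (1.77689 − 1)/3 = 0.25896.
cos i = 0.50888, so i = 59.410°.

59.4°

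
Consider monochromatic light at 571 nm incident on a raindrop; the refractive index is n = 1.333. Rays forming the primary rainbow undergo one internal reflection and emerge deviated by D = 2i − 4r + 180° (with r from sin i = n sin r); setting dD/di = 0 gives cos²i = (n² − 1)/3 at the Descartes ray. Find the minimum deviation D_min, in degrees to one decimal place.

cos²i = (1.77689 − 1)/3 = 0.25896; i = arccos(0.50888) = 59.410°.
sin r = sin 59.410°/1.333 = 0.64579; r = 40.225°.
D_min = 2·59.410° − 4·40.225° + 180° = 137.922°.

137.9°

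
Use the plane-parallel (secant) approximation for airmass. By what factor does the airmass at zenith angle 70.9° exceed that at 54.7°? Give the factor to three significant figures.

X(70.9°)/X(54.7°) = sec 70.9° / sec 54.7° = cos 54.7° / cos 70.9° = 0.5779/0.3272 = 1.7660.

1.77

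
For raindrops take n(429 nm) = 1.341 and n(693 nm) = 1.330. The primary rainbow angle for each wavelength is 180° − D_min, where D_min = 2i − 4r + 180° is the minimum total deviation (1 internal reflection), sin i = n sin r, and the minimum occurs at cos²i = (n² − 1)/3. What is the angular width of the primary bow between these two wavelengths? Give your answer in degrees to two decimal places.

1.59°

At 429 nm (n = 1.341): cos²i = 0.26609 → i = 58.946°, r = 39.705°, D_min = 139.071°, rainbow angle = 40.929°.
At 693 nm (n = 1.330): cos²i = 0.25630 → i = 59.585°, r = 40.422°, D_min = 137.484°, rainbow angle = 42.516°.
Angular width = |40.929° − 42.516°| = 1.588°.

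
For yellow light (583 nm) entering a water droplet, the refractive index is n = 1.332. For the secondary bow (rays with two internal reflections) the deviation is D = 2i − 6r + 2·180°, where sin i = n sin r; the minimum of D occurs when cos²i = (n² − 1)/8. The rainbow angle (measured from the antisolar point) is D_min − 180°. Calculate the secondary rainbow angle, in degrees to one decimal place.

cos²i = (1.77422 − 1)/8 = 0.09678; i = arccos(0.31109) = 71.875°.
sin r = sin 71.875°/1.332 = 0.71350; r = 45.520°.
D_min = 2·71.875° − 6·45.520° + 360° = 230.628°.
Rainbow angle = D_min − 180° = 50.628°.

50.6°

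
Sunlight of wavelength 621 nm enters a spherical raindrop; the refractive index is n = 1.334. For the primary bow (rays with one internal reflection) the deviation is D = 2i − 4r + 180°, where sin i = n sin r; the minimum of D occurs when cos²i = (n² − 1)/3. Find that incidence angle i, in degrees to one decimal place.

59.4°

cos²i = (1.334² − 1)/3 = (1.77956 − 1)/3 = 0.25985.
cos i = 0.50976, so i = 59.352°.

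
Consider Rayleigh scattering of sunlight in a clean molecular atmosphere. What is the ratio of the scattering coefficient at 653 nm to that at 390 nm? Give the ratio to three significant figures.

0.127

Rayleigh scattering ∝ λ⁻⁴, so the ratio of coefficients is the inverse fourth power of the wavelength ratio.
σ(653)/σ(390) = (390/653)⁴ = (0.5972)⁴ = 0.1272.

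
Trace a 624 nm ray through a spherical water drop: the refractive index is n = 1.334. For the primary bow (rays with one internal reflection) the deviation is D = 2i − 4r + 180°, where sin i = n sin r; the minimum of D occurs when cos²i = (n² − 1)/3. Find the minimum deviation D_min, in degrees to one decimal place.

cos²i = (1.77956 − 1)/3 = 0.25985; i = arccos(0.50976) = 59.352°.
sin r = sin 59.352°/1.334 = 0.64492; r = 40.159°.
D_min = 2·59.352° − 4·40.159° + 180° = 138.067°.

138.1°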